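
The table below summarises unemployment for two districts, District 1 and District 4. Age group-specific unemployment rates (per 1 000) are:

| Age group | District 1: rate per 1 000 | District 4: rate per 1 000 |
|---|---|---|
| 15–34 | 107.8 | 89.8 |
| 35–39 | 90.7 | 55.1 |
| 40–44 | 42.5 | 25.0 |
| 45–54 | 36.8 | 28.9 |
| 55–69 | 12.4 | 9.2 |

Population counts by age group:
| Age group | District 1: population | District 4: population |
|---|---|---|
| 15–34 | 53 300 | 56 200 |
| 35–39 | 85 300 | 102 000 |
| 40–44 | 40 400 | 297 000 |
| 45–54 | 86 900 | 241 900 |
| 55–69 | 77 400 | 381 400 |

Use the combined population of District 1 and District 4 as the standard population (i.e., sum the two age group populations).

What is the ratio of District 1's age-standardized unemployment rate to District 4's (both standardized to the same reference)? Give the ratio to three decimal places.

Combined standard total = 1 421 800; weights = 0.0770, 0.1317, 0.2373, 0.2313, 0.3227.
District 1: 0.0770×107.8 + 0.1317×90.7 + 0.2373×42.5 + 0.2313×36.8 + 0.3227×12.4 = 42.8476 per 1 000.
District 4: 0.0770×89.8 + 0.1317×55.1 + 0.2373×25.0 + 0.2313×28.9 + 0.3227×9.2 = 29.7592 per 1 000.
Ratio = 42.8476 ÷ 29.7592 = 1.43981.

1.440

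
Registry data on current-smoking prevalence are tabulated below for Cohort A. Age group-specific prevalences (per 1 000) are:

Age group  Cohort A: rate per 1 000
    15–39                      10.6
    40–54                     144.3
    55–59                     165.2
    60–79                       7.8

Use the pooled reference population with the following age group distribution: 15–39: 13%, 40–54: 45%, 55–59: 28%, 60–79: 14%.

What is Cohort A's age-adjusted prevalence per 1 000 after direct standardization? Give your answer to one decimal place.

113.7

Standard weights: 0.13, 0.45, 0.28, 0.14.
Standardized rate: 0.1300×10.6 + 0.4500×144.3 + 0.2800×165.2 + 0.1400×7.8 = 113.6610 per 1 000.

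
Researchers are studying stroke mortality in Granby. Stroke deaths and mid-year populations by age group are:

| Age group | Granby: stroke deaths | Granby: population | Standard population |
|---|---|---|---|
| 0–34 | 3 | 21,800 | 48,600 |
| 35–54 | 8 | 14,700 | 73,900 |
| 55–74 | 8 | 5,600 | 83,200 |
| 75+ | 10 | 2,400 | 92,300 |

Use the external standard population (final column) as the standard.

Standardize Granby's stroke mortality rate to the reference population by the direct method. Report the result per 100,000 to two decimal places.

184.68

Age-specific rates per 100,000 for Granby: 13.76, 54.42, 142.86, 416.67.
Standard total = 298,000; weights = 0.1631, 0.2480, 0.2792, 0.3097.
Standardized rate: 0.1631×13.76 + 0.2480×54.42 + 0.2792×142.86 + 0.3097×416.67 = 184.6799 per 100,000.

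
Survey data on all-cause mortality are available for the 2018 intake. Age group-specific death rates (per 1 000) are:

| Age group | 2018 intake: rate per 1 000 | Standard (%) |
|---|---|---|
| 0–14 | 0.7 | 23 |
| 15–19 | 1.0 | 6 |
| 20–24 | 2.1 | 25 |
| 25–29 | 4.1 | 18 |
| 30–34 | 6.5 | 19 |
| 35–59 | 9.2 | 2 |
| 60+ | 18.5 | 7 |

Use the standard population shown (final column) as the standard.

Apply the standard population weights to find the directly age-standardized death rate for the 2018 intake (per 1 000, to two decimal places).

Standard weights: 0.23, 0.06, 0.25, 0.18, 0.19, 0.02, 0.07.
Standardized rate: 0.2300×0.7 + 0.0600×1.0 + 0.2500×2.1 + 0.1800×4.1 + 0.1900×6.5 + 0.0200×9.2 + 0.0700×18.5 = 4.1980 per 1 000.

4.20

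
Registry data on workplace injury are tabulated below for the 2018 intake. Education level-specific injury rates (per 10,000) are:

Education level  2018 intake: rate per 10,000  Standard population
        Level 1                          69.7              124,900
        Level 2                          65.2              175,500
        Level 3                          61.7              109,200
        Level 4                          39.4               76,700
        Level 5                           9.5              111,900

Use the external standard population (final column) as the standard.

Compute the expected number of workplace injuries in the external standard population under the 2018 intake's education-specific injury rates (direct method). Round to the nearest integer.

Expected workplace injuries = Σ (standard pop × education-specific rate ÷ 10,000)
= 124,900×69.7/10,000 + 175,500×65.2/10,000 + 109,200×61.7/10,000 + 76,700×39.4/10,000 + 111,900×9.5/10,000
= 870.55 + 1144.26 + 673.76 + 302.20 + 106.31 = 3097.08.

3097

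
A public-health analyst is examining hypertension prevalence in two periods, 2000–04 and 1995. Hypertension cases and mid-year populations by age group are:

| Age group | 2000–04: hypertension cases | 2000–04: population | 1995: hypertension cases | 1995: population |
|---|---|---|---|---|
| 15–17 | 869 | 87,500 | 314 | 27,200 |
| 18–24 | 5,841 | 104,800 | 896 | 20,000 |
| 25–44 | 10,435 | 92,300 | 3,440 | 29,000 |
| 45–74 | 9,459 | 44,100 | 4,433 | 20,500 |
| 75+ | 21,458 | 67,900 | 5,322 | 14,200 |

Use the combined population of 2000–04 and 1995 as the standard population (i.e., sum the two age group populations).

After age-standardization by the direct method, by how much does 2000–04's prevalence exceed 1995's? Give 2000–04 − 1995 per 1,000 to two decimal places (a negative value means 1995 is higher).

Age-specific rates per 1,000 for 2000–04: 9.931, 55.735, 113.055, 214.490, 316.024.
For 1995: 11.544, 44.800, 118.621, 216.244, 374.789.
Combined standard total = 507,500; weights = 0.2260, 0.2459, 0.2390, 0.1273, 0.1618.
2000–04: 0.2260×9.931 + 0.2459×55.735 + 0.2390×113.055 + 0.1273×214.490 + 0.1618×316.024 = 121.3990 per 1,000.
1995: 0.2260×11.544 + 0.2459×44.800 + 0.2390×118.621 + 0.1273×216.244 + 0.1618×374.789 = 130.1347 per 1,000.
Difference = 121.3990 − 130.1347 = -8.7357.

-8.74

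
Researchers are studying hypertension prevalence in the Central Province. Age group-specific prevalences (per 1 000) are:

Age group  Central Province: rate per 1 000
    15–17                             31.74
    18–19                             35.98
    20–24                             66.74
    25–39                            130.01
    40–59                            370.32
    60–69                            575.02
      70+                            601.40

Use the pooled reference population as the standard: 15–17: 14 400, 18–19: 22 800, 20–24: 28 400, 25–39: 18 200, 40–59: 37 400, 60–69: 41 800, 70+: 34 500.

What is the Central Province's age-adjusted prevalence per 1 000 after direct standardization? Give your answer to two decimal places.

Standard total = 197 500; weights = 0.0729, 0.1154, 0.1438, 0.0922, 0.1894, 0.2116, 0.1747.
Standardized rate: 0.0729×31.74 + 0.1154×35.98 + 0.1438×66.74 + 0.0922×130.01 + 0.1894×370.32 + 0.2116×575.02 + 0.1747×601.40 = 324.9271 per 1 000.

324.93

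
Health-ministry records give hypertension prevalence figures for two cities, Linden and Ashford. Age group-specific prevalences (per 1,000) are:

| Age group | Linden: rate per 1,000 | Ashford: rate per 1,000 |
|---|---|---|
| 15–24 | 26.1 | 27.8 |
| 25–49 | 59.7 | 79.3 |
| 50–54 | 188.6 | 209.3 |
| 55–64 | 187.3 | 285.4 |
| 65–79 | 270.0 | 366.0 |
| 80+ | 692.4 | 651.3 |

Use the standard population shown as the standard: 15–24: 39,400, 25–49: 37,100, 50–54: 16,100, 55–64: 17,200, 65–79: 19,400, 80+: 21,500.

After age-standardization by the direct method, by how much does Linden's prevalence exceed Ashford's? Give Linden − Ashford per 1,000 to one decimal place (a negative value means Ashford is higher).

Standard total = 150,700; weights = 0.2614, 0.2462, 0.1068, 0.1141, 0.1287, 0.1427.
Linden: 0.2614×26.1 + 0.2462×59.7 + 0.1068×188.6 + 0.1141×187.3 + 0.1287×270.0 + 0.1427×692.4 = 196.5881 per 1,000.
Ashford: 0.2614×27.8 + 0.2462×79.3 + 0.1068×209.3 + 0.1141×285.4 + 0.1287×366.0 + 0.1427×651.3 = 221.7605 per 1,000.
Difference = 196.5881 − 221.7605 = -25.1724.

-25.2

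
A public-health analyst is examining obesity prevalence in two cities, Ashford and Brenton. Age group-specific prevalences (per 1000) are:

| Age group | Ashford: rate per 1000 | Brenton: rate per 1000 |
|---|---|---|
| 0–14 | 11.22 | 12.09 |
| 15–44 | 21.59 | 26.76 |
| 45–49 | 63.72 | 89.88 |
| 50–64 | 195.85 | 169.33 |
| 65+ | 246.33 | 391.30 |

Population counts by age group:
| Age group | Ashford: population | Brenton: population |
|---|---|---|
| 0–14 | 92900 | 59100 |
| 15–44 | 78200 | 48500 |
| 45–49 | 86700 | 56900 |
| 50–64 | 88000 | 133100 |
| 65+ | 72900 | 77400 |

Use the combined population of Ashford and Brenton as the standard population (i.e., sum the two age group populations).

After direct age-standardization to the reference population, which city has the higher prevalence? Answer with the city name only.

Combined standard total = 793700; weights = 0.1915, 0.1596, 0.1809, 0.2786, 0.1894.
Ashford: 0.1915×11.22 + 0.1596×21.59 + 0.1809×63.72 + 0.2786×195.85 + 0.1894×246.33 = 118.3280 per 1000.
Brenton: 0.1915×12.09 + 0.1596×26.76 + 0.1809×89.88 + 0.2786×169.33 + 0.1894×391.30 = 144.1177 per 1000.

Brenton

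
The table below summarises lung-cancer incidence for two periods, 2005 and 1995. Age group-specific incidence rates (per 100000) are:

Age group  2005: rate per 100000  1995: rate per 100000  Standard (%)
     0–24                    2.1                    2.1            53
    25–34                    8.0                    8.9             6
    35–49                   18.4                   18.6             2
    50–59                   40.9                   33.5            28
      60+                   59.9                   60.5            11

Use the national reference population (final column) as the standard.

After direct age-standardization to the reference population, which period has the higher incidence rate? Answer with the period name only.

2005

Standard weights: 0.53, 0.06, 0.02, 0.28, 0.11.
2005: 0.5300×2.1 + 0.0600×8.0 + 0.0200×18.4 + 0.2800×40.9 + 0.1100×59.9 = 20.0020 per 100000.
1995: 0.5300×2.1 + 0.0600×8.9 + 0.0200×18.6 + 0.2800×33.5 + 0.1100×60.5 = 18.0540 per 100000.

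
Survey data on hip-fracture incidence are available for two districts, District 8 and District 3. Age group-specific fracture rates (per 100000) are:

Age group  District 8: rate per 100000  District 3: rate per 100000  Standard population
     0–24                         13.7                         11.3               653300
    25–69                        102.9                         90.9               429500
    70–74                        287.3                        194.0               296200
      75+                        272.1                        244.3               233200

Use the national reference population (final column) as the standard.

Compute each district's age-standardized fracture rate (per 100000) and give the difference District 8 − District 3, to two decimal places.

Standard total = 1612200; weights = 0.4052, 0.2664, 0.1837, 0.1446.
District 8: 0.4052×13.7 + 0.2664×102.9 + 0.1837×287.3 + 0.1446×272.1 = 125.1071 per 100000.
District 3: 0.4052×11.3 + 0.2664×90.9 + 0.1837×194.0 + 0.1446×244.3 = 99.7751 per 100000.
Difference = 125.1071 − 99.7751 = 25.3321.

25.33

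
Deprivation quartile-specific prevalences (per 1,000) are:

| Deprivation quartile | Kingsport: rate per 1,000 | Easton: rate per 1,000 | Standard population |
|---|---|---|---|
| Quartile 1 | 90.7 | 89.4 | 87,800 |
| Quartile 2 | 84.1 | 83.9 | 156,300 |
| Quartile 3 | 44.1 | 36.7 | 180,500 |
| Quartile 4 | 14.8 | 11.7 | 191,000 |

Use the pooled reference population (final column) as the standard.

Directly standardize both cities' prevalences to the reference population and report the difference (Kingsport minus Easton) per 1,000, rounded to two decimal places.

Standard total = 615,600; weights = 0.1426, 0.2539, 0.2932, 0.3103.
Kingsport: 0.1426×90.7 + 0.2539×84.1 + 0.2932×44.1 + 0.3103×14.8 = 51.8115 per 1,000.
Easton: 0.1426×89.4 + 0.2539×83.9 + 0.2932×36.7 + 0.3103×11.7 = 48.4437 per 1,000.
Difference = 51.8115 − 48.4437 = 3.3678.

3.37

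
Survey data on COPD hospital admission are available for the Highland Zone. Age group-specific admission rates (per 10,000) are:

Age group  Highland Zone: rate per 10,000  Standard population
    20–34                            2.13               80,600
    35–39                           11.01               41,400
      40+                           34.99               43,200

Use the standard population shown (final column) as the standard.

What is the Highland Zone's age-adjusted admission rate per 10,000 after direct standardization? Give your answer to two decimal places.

12.95

Standard total = 165,200; weights = 0.4879, 0.2506, 0.2615.
Standardized rate: 0.4879×2.13 + 0.2506×11.01 + 0.2615×34.99 = 12.9483 per 10,000.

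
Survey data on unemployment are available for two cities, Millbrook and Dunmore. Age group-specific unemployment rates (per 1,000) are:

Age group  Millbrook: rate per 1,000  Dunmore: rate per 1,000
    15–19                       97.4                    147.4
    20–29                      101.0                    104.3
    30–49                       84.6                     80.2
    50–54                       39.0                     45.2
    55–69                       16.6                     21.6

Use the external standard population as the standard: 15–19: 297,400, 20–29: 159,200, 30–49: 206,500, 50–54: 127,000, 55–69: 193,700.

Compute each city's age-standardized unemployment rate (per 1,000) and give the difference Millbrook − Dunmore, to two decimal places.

Standard total = 983,800; weights = 0.3023, 0.1618, 0.2099, 0.1291, 0.1969.
Millbrook: 0.3023×97.4 + 0.1618×101.0 + 0.2099×84.6 + 0.1291×39.0 + 0.1969×16.6 = 71.8482 per 1,000.
Dunmore: 0.3023×147.4 + 0.1618×104.3 + 0.2099×80.2 + 0.1291×45.2 + 0.1969×21.6 = 88.3583 per 1,000.
Difference = 71.8482 − 88.3583 = -16.5101.

-16.51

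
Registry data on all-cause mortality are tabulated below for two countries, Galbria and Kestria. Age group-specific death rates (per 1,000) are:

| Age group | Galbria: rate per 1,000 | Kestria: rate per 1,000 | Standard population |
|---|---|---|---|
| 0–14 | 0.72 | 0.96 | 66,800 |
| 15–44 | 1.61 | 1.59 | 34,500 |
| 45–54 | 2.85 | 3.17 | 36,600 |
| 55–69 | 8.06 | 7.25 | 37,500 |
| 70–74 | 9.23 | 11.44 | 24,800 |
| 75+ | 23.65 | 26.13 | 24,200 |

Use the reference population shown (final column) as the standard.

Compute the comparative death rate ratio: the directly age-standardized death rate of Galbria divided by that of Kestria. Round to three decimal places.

Standard total = 224,400; weights = 0.2977, 0.1537, 0.1631, 0.1671, 0.1105, 0.1078.
Galbria: 0.2977×0.72 + 0.1537×1.61 + 0.1631×2.85 + 0.1671×8.06 + 0.1105×9.23 + 0.1078×23.65 = 5.8442 per 1,000.
Kestria: 0.2977×0.96 + 0.1537×1.59 + 0.1631×3.17 + 0.1671×7.25 + 0.1105×11.44 + 0.1078×26.13 = 6.3411 per 1,000.
Ratio = 5.8442 ÷ 6.3411 = 0.92164.

0.922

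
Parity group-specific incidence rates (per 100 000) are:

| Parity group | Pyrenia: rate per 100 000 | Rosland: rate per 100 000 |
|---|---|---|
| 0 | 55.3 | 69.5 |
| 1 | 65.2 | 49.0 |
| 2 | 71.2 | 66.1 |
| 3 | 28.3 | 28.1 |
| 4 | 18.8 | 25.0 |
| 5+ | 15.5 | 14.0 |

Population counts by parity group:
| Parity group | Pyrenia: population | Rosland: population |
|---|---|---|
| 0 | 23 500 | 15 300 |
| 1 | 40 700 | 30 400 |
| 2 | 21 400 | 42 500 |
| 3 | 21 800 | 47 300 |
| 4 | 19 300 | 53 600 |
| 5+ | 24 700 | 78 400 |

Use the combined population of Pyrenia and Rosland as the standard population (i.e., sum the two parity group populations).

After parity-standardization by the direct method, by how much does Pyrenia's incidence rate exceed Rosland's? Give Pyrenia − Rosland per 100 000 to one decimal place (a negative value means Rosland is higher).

Combined standard total = 418 900; weights = 0.0926, 0.1697, 0.1525, 0.1650, 0.1740, 0.2461.
Pyrenia: 0.0926×55.3 + 0.1697×65.2 + 0.1525×71.2 + 0.1650×28.3 + 0.1740×18.8 + 0.2461×15.5 = 38.8043 per 100 000.
Rosland: 0.0926×69.5 + 0.1697×49.0 + 0.1525×66.1 + 0.1650×28.1 + 0.1740×25.0 + 0.2461×14.0 = 37.2688 per 100 000.
Difference = 38.8043 − 37.2688 = 1.5355.

1.5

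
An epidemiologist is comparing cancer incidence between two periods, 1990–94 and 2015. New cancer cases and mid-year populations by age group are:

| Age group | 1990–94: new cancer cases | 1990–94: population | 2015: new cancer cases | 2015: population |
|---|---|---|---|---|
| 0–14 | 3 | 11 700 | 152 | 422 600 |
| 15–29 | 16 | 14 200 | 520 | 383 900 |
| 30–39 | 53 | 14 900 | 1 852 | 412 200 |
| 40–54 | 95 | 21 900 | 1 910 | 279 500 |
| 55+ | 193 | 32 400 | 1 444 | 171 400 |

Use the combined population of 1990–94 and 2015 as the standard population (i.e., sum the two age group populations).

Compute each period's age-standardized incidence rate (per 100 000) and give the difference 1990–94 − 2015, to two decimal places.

-101.46

Age-specific rates per 100 000 for 1990–94: 25.64, 112.68, 355.70, 433.79, 595.68.
For 2015: 35.97, 135.45, 449.30, 683.36, 842.47.
Combined standard total = 1 764 700; weights = 0.2461, 0.2256, 0.2420, 0.1708, 0.1155.
1990–94: 0.2461×25.64 + 0.2256×112.68 + 0.2420×355.70 + 0.1708×433.79 + 0.1155×595.68 = 260.7001 per 100 000.
2015: 0.2461×35.97 + 0.2256×135.45 + 0.2420×449.30 + 0.1708×683.36 + 0.1155×842.47 = 362.1582 per 100 000.
Difference = 260.7001 − 362.1582 = -101.4581.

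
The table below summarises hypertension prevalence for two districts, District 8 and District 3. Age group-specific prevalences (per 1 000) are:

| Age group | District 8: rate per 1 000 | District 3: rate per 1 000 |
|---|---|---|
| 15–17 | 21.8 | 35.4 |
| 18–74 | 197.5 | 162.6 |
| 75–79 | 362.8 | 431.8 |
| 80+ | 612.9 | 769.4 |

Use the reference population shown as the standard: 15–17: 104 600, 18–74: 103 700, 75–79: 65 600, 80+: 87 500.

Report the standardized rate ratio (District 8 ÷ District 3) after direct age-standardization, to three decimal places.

0.862

Standard total = 361 400; weights = 0.2894, 0.2869, 0.1815, 0.2421.
District 8: 0.2894×21.8 + 0.2869×197.5 + 0.1815×362.8 + 0.2421×612.9 = 277.2260 per 1 000.
District 3: 0.2894×35.4 + 0.2869×162.6 + 0.1815×431.8 + 0.2421×769.4 = 321.5635 per 1 000.
Ratio = 277.2260 ÷ 321.5635 = 0.86212.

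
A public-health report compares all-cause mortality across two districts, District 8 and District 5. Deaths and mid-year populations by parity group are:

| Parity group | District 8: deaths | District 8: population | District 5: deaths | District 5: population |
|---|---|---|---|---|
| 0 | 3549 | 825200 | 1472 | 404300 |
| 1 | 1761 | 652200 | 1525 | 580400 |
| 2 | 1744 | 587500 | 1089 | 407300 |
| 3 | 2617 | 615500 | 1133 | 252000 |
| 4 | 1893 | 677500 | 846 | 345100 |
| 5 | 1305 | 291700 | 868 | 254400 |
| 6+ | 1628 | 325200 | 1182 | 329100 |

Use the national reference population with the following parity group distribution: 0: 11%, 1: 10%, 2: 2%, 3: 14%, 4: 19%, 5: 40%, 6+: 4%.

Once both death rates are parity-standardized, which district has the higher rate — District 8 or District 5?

District 8

Parity-specific rates per 1000 for District 8: 4.301, 2.700, 2.969, 4.252, 2.794, 4.474, 5.006.
For District 5: 3.641, 2.627, 2.674, 4.496, 2.451, 3.412, 3.592.
Standard weights: 0.11, 0.10, 0.02, 0.14, 0.19, 0.40, 0.04.
District 8: 0.1100×4.301 + 0.1000×2.700 + 0.0200×2.969 + 0.1400×4.252 + 0.1900×2.794 + 0.4000×4.474 + 0.0400×5.006 = 3.9184 per 1000.
District 5: 0.1100×3.641 + 0.1000×2.627 + 0.0200×2.674 + 0.1400×4.496 + 0.1900×2.451 + 0.4000×3.412 + 0.0400×3.592 = 3.3204 per 1000.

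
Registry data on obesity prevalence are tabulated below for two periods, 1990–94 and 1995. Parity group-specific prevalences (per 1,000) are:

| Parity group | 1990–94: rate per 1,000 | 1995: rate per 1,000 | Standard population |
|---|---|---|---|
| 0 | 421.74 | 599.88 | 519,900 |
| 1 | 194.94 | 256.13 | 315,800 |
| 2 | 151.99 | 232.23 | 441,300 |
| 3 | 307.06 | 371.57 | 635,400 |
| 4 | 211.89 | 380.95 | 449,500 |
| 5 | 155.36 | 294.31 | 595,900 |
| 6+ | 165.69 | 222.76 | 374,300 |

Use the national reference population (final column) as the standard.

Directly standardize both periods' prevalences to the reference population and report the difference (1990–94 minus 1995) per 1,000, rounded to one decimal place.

Standard total = 3,332,100; weights = 0.1560, 0.0948, 0.1324, 0.1907, 0.1349, 0.1788, 0.1123.
1990–94: 0.1560×421.74 + 0.0948×194.94 + 0.1324×151.99 + 0.1907×307.06 + 0.1349×211.89 + 0.1788×155.36 + 0.1123×165.69 = 237.9416 per 1,000.
1995: 0.1560×599.88 + 0.0948×256.13 + 0.1324×232.23 + 0.1907×371.57 + 0.1349×380.95 + 0.1788×294.31 + 0.1123×222.76 = 348.5302 per 1,000.
Difference = 237.9416 − 348.5302 = -110.5886.

-110.6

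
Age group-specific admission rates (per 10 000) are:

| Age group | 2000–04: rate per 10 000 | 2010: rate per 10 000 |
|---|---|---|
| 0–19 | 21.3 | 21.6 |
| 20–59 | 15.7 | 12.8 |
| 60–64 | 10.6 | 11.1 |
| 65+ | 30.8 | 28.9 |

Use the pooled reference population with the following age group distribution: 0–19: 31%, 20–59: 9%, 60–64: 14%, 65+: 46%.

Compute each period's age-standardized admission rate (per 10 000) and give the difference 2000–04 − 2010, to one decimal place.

1.0

Standard weights: 0.31, 0.09, 0.14, 0.46.
2000–04: 0.3100×21.3 + 0.0900×15.7 + 0.1400×10.6 + 0.4600×30.8 = 23.6680 per 10 000.
2010: 0.3100×21.6 + 0.0900×12.8 + 0.1400×11.1 + 0.4600×28.9 = 22.6960 per 10 000.
Difference = 23.6680 − 22.6960 = 0.9720.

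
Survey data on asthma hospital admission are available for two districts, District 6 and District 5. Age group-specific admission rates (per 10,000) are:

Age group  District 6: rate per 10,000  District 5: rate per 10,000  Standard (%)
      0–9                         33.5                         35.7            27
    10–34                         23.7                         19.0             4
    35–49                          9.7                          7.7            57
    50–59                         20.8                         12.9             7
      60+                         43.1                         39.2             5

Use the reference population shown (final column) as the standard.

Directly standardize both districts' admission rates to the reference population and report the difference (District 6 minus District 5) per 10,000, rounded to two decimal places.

1.48

Standard weights: 0.27, 0.04, 0.57, 0.07, 0.05.
District 6: 0.2700×33.5 + 0.0400×23.7 + 0.5700×9.7 + 0.0700×20.8 + 0.0500×43.1 = 19.1330 per 10,000.
District 5: 0.2700×35.7 + 0.0400×19.0 + 0.5700×7.7 + 0.0700×12.9 + 0.0500×39.2 = 17.6510 per 10,000.
Difference = 19.1330 − 17.6510 = 1.4820.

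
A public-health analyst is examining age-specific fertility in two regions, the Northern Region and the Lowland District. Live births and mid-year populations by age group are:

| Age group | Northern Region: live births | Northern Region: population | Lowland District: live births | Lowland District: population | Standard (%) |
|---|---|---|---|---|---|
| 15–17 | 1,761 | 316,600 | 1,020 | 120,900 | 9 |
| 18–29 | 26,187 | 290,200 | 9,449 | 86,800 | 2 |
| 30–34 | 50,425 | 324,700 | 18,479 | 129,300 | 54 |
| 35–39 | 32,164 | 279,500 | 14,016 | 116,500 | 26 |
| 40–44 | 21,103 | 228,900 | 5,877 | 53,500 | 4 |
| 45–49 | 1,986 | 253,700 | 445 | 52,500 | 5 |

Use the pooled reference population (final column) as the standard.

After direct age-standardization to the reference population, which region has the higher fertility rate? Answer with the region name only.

Northern Region

Age-specific rates per 1,000 for the Northern Region: 5.562, 90.238, 155.297, 115.077, 92.193, 7.828.
For the Lowland District: 8.437, 108.859, 142.916, 120.309, 109.850, 8.476.
Standard weights: 0.09, 0.02, 0.54, 0.26, 0.04, 0.05.
The Northern Region: 0.0900×5.562 + 0.0200×90.238 + 0.5400×155.297 + 0.2600×115.077 + 0.0400×92.193 + 0.0500×7.828 = 120.1650 per 1,000.
The Lowland District: 0.0900×8.437 + 0.0200×108.859 + 0.5400×142.916 + 0.2600×120.309 + 0.0400×109.850 + 0.0500×8.476 = 116.2091 per 1,000.
The crude rates (78.90 vs 88.09) would put the Lowland District higher, but that reflects its age composition; once standardized to a common age structure, the Northern Region has the higher underlying rate.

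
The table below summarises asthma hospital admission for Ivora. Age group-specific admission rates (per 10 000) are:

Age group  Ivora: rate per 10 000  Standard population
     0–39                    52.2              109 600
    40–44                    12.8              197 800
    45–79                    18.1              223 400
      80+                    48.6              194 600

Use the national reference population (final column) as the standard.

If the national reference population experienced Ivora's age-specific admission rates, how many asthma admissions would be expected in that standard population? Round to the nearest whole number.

2175

Expected asthma admissions = Σ (standard pop × age-specific rate ÷ 10 000)
= 109 600×52.2/10 000 + 197 800×12.8/10 000 + 223 400×18.1/10 000 + 194 600×48.6/10 000
= 572.11 + 253.18 + 404.35 + 945.76 = 2175.41.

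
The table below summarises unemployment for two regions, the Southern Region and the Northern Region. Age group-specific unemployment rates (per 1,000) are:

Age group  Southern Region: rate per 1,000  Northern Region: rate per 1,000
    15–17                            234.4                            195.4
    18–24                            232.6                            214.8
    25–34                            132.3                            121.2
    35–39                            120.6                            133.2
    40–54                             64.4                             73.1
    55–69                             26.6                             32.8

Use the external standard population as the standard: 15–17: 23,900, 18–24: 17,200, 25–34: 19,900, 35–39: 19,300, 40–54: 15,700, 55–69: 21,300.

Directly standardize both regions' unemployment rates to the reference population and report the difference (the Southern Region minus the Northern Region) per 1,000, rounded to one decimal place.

Standard total = 117,300; weights = 0.2038, 0.1466, 0.1697, 0.1645, 0.1338, 0.1816.
The Southern Region: 0.2038×234.4 + 0.1466×232.6 + 0.1697×132.3 + 0.1645×120.6 + 0.1338×64.4 + 0.1816×26.6 = 137.6035 per 1,000.
The Northern Region: 0.2038×195.4 + 0.1466×214.8 + 0.1697×121.2 + 0.1645×133.2 + 0.1338×73.1 + 0.1816×32.8 = 129.5275 per 1,000.
Difference = 137.6035 − 129.5275 = 8.0760.

8.1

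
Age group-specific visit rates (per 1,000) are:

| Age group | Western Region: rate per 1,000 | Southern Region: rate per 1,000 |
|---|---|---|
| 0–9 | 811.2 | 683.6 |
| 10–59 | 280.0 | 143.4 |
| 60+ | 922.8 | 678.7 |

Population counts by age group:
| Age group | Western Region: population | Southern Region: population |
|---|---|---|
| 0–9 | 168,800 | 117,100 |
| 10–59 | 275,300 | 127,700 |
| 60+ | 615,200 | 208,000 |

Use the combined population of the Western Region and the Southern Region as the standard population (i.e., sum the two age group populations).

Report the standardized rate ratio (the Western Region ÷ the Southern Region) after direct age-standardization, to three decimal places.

Combined standard total = 1,512,100; weights = 0.1891, 0.2665, 0.5444.
The Western Region: 0.1891×811.2 + 0.2665×280.0 + 0.5444×922.8 = 730.3823 per 1,000.
The Southern Region: 0.1891×683.6 + 0.2665×143.4 + 0.5444×678.7 = 536.9600 per 1,000.
Ratio = 730.3823 ÷ 536.9600 = 1.36022.

1.360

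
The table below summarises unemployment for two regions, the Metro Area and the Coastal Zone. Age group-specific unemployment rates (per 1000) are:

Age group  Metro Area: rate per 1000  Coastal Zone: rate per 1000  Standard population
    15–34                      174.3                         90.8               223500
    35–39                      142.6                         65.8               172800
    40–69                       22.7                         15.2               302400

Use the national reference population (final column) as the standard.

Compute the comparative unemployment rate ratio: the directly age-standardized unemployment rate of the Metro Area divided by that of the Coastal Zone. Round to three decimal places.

1.943

Standard total = 698700; weights = 0.3199, 0.2473, 0.4328.
The Metro Area: 0.3199×174.3 + 0.2473×142.6 + 0.4328×22.7 = 100.8470 per 1000.
The Coastal Zone: 0.3199×90.8 + 0.2473×65.8 + 0.4328×15.2 = 51.8971 per 1000.
Ratio = 100.8470 ÷ 51.8971 = 1.94321.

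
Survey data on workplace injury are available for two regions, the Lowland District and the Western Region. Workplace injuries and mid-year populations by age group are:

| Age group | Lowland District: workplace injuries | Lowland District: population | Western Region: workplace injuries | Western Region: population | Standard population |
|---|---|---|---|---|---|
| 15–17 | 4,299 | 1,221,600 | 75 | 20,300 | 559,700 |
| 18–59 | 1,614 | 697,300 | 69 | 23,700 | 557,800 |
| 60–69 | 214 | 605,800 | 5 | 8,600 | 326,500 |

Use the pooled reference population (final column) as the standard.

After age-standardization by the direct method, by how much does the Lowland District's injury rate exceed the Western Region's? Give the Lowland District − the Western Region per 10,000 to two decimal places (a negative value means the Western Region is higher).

Age-specific rates per 10,000 for the Lowland District: 35.19, 23.15, 3.53.
For the Western Region: 36.95, 29.11, 5.81.
Standard total = 1,444,000; weights = 0.3876, 0.3863, 0.2261.
The Lowland District: 0.3876×35.19 + 0.3863×23.15 + 0.2261×3.53 = 23.3803 per 10,000.
The Western Region: 0.3876×36.95 + 0.3863×29.11 + 0.2261×5.81 = 26.8813 per 10,000.
Difference = 23.3803 − 26.8813 = -3.5010.

-3.50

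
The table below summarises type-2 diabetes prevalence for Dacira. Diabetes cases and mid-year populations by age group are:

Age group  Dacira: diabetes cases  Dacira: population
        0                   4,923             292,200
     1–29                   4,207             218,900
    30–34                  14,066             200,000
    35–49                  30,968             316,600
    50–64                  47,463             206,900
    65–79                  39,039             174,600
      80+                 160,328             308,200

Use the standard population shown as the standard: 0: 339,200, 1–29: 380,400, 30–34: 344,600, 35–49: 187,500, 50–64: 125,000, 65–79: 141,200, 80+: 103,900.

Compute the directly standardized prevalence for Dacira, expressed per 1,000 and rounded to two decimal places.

Age-specific rates per 1,000 for Dacira: 16.848, 19.219, 70.330, 97.814, 229.401, 223.591, 520.208.
Standard total = 1,621,800; weights = 0.2092, 0.2346, 0.2125, 0.1156, 0.0771, 0.0871, 0.0641.
Standardized rate: 0.2092×16.848 + 0.2346×19.219 + 0.2125×70.330 + 0.1156×97.814 + 0.0771×229.401 + 0.0871×223.591 + 0.0641×520.208 = 104.7585 per 1,000.

104.76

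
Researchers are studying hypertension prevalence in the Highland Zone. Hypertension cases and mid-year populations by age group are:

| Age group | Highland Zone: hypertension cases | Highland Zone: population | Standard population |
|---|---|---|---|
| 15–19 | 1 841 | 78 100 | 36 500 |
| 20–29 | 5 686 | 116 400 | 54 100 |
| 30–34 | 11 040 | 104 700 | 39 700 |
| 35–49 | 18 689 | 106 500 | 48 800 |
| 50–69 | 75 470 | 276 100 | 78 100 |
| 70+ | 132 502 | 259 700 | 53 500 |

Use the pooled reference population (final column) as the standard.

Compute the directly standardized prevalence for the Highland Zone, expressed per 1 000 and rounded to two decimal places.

Age-specific rates per 1 000 for the Highland Zone: 23.572, 48.849, 105.444, 175.484, 273.343, 510.212.
Standard total = 310 700; weights = 0.1175, 0.1741, 0.1278, 0.1571, 0.2514, 0.1722.
Standardized rate: 0.1175×23.572 + 0.1741×48.849 + 0.1278×105.444 + 0.1571×175.484 + 0.2514×273.343 + 0.1722×510.212 = 208.8743 per 1 000.

208.87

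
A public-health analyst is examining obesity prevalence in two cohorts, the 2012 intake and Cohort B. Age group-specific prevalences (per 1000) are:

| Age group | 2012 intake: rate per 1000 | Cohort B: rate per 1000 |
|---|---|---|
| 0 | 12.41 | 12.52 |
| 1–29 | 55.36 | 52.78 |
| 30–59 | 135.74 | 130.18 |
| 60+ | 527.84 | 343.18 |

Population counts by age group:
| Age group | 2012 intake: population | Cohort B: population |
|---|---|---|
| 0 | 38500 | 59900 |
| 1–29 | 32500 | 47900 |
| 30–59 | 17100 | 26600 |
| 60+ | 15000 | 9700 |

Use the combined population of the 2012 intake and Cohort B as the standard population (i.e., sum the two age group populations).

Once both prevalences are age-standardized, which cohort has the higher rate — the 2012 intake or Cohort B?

Combined standard total = 247200; weights = 0.3981, 0.3252, 0.1768, 0.0999.
The 2012 intake: 0.3981×12.41 + 0.3252×55.36 + 0.1768×135.74 + 0.0999×527.84 = 99.6827 per 1000.
Cohort B: 0.3981×12.52 + 0.3252×52.78 + 0.1768×130.18 + 0.0999×343.18 = 79.4534 per 1000.

2012 intake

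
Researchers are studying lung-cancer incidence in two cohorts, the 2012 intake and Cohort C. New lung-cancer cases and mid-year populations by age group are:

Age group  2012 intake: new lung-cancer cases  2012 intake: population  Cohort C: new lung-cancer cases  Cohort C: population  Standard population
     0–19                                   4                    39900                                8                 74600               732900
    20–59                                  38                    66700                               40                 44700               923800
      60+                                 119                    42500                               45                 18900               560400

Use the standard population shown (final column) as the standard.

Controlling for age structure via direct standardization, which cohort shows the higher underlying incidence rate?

Age-specific rates per 100000 for the 2012 intake: 10.03, 56.97, 280.00.
For Cohort C: 10.72, 89.49, 238.10.
Standard total = 2217100; weights = 0.3306, 0.4167, 0.2528.
The 2012 intake: 0.3306×10.03 + 0.4167×56.97 + 0.2528×280.00 = 97.8258 per 100000.
Cohort C: 0.3306×10.72 + 0.4167×89.49 + 0.2528×238.10 = 101.0125 per 100000.
The crude rates (107.98 vs 67.29) would put the 2012 intake higher, but that reflects its age composition; once standardized to a common age structure, Cohort C has the higher underlying rate.

Cohort C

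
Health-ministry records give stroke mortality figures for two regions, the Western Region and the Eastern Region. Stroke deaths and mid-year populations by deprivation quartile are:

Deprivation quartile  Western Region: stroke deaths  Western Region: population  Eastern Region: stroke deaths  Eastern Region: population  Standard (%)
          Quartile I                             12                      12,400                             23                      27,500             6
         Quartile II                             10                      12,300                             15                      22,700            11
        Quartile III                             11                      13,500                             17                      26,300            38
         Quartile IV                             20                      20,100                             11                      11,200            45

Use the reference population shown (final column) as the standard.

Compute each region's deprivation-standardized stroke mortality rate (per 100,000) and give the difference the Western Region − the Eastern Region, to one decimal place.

Deprivation-specific rates per 100,000 for the Western Region: 96.77, 81.30, 81.48, 99.50.
For the Eastern Region: 83.64, 66.08, 64.64, 98.21.
Standard weights: 0.06, 0.11, 0.38, 0.45.
The Western Region: 0.0600×96.77 + 0.1100×81.30 + 0.3800×81.48 + 0.4500×99.50 = 90.4886 per 100,000.
The Eastern Region: 0.0600×83.64 + 0.1100×66.08 + 0.3800×64.64 + 0.4500×98.21 = 81.0461 per 100,000.
Difference = 90.4886 − 81.0461 = 9.4426.

9.4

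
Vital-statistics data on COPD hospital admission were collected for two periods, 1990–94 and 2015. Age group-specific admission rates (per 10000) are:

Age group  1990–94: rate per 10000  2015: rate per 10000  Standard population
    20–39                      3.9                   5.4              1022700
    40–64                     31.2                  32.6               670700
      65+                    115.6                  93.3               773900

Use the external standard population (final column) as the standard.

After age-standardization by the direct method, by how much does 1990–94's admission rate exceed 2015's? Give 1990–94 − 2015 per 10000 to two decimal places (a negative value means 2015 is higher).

Standard total = 2467300; weights = 0.4145, 0.2718, 0.3137.
1990–94: 0.4145×3.9 + 0.2718×31.2 + 0.3137×115.6 = 46.3572 per 10000.
2015: 0.4145×5.4 + 0.2718×32.6 + 0.3137×93.3 = 40.3649 per 10000.
Difference = 46.3572 − 40.3649 = 5.9924.

5.99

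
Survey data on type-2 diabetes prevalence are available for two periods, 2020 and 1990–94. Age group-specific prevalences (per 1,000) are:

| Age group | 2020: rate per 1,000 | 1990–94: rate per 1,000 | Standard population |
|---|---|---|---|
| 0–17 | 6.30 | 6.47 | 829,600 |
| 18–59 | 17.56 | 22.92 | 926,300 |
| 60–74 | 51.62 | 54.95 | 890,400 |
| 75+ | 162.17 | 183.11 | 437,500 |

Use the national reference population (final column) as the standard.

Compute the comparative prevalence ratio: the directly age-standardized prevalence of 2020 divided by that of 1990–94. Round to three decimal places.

Standard total = 3,083,800; weights = 0.2690, 0.3004, 0.2887, 0.1419.
2020: 0.2690×6.30 + 0.3004×17.56 + 0.2887×51.62 + 0.1419×162.17 = 44.8810 per 1,000.
1990–94: 0.2690×6.47 + 0.3004×22.92 + 0.2887×54.95 + 0.1419×183.11 = 50.4690 per 1,000.
Ratio = 44.8810 ÷ 50.4690 = 0.88928.

0.889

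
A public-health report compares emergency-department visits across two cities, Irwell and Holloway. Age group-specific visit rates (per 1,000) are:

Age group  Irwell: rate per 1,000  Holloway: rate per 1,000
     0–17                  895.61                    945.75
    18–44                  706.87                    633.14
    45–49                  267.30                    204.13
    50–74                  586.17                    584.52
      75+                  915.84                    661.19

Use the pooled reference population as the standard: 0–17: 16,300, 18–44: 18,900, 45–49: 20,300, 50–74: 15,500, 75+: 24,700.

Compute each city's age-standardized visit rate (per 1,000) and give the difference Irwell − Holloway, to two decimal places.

85.41

Standard total = 95,700; weights = 0.1703, 0.1975, 0.2121, 0.1620, 0.2581.
Irwell: 0.1703×895.61 + 0.1975×706.87 + 0.2121×267.30 + 0.1620×586.17 + 0.2581×915.84 = 680.1605 per 1,000.
Holloway: 0.1703×945.75 + 0.1975×633.14 + 0.2121×204.13 + 0.1620×584.52 + 0.2581×661.19 = 594.7478 per 1,000.
Difference = 680.1605 − 594.7478 = 85.4127.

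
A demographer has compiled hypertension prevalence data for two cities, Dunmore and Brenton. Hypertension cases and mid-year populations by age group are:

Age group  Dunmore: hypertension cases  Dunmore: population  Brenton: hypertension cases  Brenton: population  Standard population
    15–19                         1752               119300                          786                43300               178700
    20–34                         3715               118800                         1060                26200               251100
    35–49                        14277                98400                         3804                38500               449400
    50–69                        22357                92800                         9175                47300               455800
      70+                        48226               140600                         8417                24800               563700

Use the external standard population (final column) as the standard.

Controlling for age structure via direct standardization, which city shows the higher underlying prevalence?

Dunmore

Age-specific rates per 1000 for Dunmore: 14.686, 31.271, 145.091, 240.916, 343.001.
For Brenton: 18.152, 40.458, 98.805, 193.975, 339.395.
Standard total = 1898700; weights = 0.0941, 0.1322, 0.2367, 0.2401, 0.2969.
Dunmore: 0.0941×14.686 + 0.1322×31.271 + 0.2367×145.091 + 0.2401×240.916 + 0.2969×343.001 = 199.5260 per 1000.
Brenton: 0.0941×18.152 + 0.1322×40.458 + 0.2367×98.805 + 0.2401×193.975 + 0.2969×339.395 = 177.7725 per 1000.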